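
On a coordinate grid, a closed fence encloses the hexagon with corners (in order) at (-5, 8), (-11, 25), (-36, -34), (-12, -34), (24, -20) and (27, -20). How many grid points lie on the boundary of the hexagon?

35

Along each edge there are gcd(|Δx|,|Δy|)+1 lattice points, so counting each shared vertex once the boundary has gcd(6,17) + gcd(25,59) + gcd(24,0) + gcd(36,14) + gcd(3,0) + gcd(32,28) = 1+1+24+2+3+4 = 35.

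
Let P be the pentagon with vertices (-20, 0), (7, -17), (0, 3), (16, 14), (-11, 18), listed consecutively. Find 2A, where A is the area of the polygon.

Using the shoelace formula, 2A = |((-20)·(-17) − 7·0) + (7·3 − 0·(-17)) + (0·14 − 16·3) + (16·18 − (-11)·14) + ((-11)·0 − (-20)·18)| = 1115, so the area is 1115/2.

1115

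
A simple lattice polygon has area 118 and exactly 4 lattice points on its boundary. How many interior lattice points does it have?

From Pick's theorem, I = A − B/2 + 1 = 118 − 4/2 + 1 = 117.

117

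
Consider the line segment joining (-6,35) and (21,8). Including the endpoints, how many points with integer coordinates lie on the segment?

The number of lattice points on a segment between lattice points is gcd(|Δx|,|Δy|) + 1 = gcd(27,27) + 1 = 27 + 1 = 28.

28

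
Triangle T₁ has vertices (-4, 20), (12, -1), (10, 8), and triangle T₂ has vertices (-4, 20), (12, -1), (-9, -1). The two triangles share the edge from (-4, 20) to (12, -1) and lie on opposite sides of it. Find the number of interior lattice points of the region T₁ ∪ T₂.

The union is the simple quadrilateral with vertices (-4, 20), (10, 8), (12, -1), (-9, -1) in order.
By the shoelace formula, twice the signed area is |[(-4)·8 − 10·20] + [10·(-1) − 12·8] + [12·(-1) − (-9)·(-1)] + [(-9)·20 − (-4)·(-1)]| = 543, so the area is 271.5.
The number of boundary lattice points is Σ gcd(|Δx|,|Δy|) = gcd(14,12) + gcd(2,9) + gcd(21,0) + gcd(5,21) = 2+1+21+1 = 25.
By Pick's theorem I = A − B/2 + 1 = 271.5 − 25/2 + 1 = 260.

260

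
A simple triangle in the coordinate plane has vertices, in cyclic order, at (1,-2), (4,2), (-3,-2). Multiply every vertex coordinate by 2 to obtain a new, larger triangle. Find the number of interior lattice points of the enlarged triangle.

27

The shoelace formula gives twice the area as |[1·2 − 4·(-2)] + [4·(-2) − (-3)·2] + [(-3)·(-2) − 1·(-2)]| = 16, so the area is 8.
The number of boundary lattice points is Σ gcd(|Δx|,|Δy|) = gcd(3,4) + gcd(7,4) + gcd(4,0) = 1+1+4 = 6.
Scaling by 2 multiplies the area by 2² = 4 (so the new area is 32) and multiplies the boundary lattice-point count by 2, giving 12.
By Pick's theorem, the interior count of the dilated polygon is 32 − 12/2 + 1 = 27.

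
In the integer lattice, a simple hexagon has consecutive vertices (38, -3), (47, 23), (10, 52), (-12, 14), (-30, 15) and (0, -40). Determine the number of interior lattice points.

The shoelace formula gives twice the area as |[38·23 − 47·(-3)] + [47·52 − 10·23] + [10·14 − (-12)·52] + [(-12)·15 − (-30)·14] + [(-30)·(-40) − 0·15] + [0·(-3) − 38·(-40)]| = 6953, so the area is 3476.5.
Along each edge there are gcd(|Δx|,|Δy|)+1 lattice points, so counting each shared vertex once the boundary has gcd(9,26) + gcd(37,29) + gcd(22,38) + gcd(18,1) + gcd(30,55) + gcd(38,37) = 1+1+2+1+5+1 = 11.
By Pick's theorem A = I + B/2 − 1, so I = 3476.5 − 11/2 + 1 = 3472.

3472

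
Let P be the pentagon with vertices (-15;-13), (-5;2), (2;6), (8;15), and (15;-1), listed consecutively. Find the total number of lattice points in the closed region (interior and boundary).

The shoelace formula gives twice the area as |[(-15)·2 − (-5)·(-13)] + [(-5)·6 − 2·2] + [2·15 − 8·6] + [8·(-1) − 15·15] + [15·(-13) − (-15)·(-1)]| = 590, so the area is 295.
The number of boundary lattice points is Σ gcd(|Δx|,|Δy|) = gcd(10,15) + gcd(7,4) + gcd(6,9) + gcd(7,16) + gcd(30,12) = 5+1+3+1+6 = 16.
Pick's theorem gives I = A − B/2 + 1 = 295 − 16/2 + 1 = 288, so the closed region contains I + B = 288 + 16 = 304 lattice points.

304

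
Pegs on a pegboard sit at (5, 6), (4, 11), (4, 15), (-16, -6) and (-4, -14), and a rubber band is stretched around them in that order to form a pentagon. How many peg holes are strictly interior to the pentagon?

250

By the shoelace formula, twice the signed area is |[5·11 − 4·6] + [4·15 − 4·11] + [4·(-6) − (-16)·15] + [(-16)·(-14) − (-4)·(-6)] + [(-4)·6 − 5·(-14)]| = 509, so the area is 509/2.
The number of boundary lattice points is Σ gcd(|Δx|,|Δy|) = gcd(1,5) + gcd(0,4) + gcd(20,21) + gcd(12,8) + gcd(9,20) = 1+4+1+4+1 = 11.
Pick's theorem gives I = A − B/2 + 1 = 509/2 − 11/2 + 1 = 250.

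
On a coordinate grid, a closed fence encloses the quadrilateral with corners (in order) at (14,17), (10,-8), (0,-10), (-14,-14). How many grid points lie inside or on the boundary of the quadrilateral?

Using the shoelace formula, 2A = |(14·(-8) − 10·17) + (10·(-10) − 0·(-8)) + (0·(-14) − (-14)·(-10)) + ((-14)·17 − 14·(-14))| = 564, so the area is 282.
Along each edge there are gcd(|Δx|,|Δy|)+1 lattice points, so counting each shared vertex once the boundary has gcd(4,25) + gcd(10,2) + gcd(14,4) + gcd(28,31) = 1+2+2+1 = 6.
Pick's theorem gives I = A − B/2 + 1 = 282 − 6/2 + 1 = 280, so the closed region contains I + B = 280 + 6 = 286 lattice points.

286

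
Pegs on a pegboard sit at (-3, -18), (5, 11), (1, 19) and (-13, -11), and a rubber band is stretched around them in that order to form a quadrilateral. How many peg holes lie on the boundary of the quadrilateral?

8

The number of boundary lattice points is Σ gcd(|Δx|,|Δy|) = gcd(8,29) + gcd(4,8) + gcd(14,30) + gcd(10,7) = 1+4+2+1 = 8.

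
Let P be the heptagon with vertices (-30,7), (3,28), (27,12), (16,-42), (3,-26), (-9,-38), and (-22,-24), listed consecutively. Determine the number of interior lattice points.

The shoelace formula gives twice the area as |((-30)·28 − 3·7) + (3·12 − 27·28) + (27·(-42) − 16·12) + (16·(-26) − 3·(-42)) + (3·(-38) − (-9)·(-26)) + ((-9)·(-24) − (-22)·(-38)) + ((-22)·7 − (-30)·(-24))| = 5039, so the area is 5039/2.
Summing gcd(|Δx|,|Δy|) over the edges gives the boundary count: gcd(33,21) + gcd(24,16) + gcd(11,54) + gcd(13,16) + gcd(12,12) + gcd(13,14) + gcd(8,31) = 3+8+1+1+12+1+1 = 27.
By Pick's theorem A = I + B/2 − 1, so I = 5039/2 − 27/2 + 1 = 2507.

2507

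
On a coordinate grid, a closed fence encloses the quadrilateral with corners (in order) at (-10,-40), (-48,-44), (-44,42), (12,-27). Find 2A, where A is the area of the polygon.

The shoelace formula gives twice the area as |[(-10)·(-44) − (-48)·(-40)] + [(-48)·42 − (-44)·(-44)] + [(-44)·(-27) − 12·42] + [12·(-40) − (-10)·(-27)]| = 5498, so the area is 2749.

5498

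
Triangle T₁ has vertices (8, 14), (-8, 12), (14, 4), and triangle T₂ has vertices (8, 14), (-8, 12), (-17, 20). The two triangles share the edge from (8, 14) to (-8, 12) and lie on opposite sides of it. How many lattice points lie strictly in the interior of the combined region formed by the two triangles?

157

The union is the simple quadrilateral with vertices (8, 14), (14, 4), (-8, 12), (-17, 20) in order.
Using the shoelace formula, 2A = |[8·4 − 14·14] + [14·12 − (-8)·4] + [(-8)·20 − (-17)·12] + [(-17)·14 − 8·20]| = 318, so the area is 159.
Summing gcd(|Δx|,|Δy|) over the edges gives the boundary count: gcd(6,10) + gcd(22,8) + gcd(9,8) + gcd(25,6) = 2+2+1+1 = 6.
By Pick's theorem I = A − B/2 + 1 = 159 − 6/2 + 1 = 157.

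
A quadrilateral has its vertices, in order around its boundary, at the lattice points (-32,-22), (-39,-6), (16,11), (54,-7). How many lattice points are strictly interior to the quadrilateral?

Using the shoelace formula, 2A = |((-32)·(-6) − (-39)·(-22)) + ((-39)·11 − 16·(-6)) + (16·(-7) − 54·11) + (54·(-22) − (-32)·(-7))| = 3117, so the area is 3117/2.
The number of boundary lattice points is Σ gcd(|Δx|,|Δy|) = gcd(7,16) + gcd(55,17) + gcd(38,18) + gcd(86,15) = 1+1+2+1 = 5.
Pick's theorem gives I = A − B/2 + 1 = 3117/2 − 5/2 + 1 = 1557.

1557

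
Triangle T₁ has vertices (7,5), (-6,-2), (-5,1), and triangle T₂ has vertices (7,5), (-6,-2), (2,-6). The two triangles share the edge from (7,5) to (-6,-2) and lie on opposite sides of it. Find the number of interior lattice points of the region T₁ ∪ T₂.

The union is the simple quadrilateral with vertices (7,5), (-5,1), (-6,-2), (2,-6) in order.
By the shoelace formula, twice the signed area is |[7·1 − (-5)·5] + [(-5)·(-2) − (-6)·1] + [(-6)·(-6) − 2·(-2)] + [2·5 − 7·(-6)]| = 140, so the area is 70.
Summing gcd(|Δx|,|Δy|) over the edges gives the boundary count: gcd(12,4) + gcd(1,3) + gcd(8,4) + gcd(5,11) = 4+1+4+1 = 10.
By Pick's theorem I = A − B/2 + 1 = 70 − 10/2 + 1 = 66.

66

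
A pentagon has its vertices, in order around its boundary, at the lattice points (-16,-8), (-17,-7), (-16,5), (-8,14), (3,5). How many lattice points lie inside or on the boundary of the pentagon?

219

The shoelace formula gives twice the area as |((-16)·(-7) − (-17)·(-8)) + ((-17)·5 − (-16)·(-7)) + ((-16)·14 − (-8)·5) + ((-8)·5 − 3·14) + (3·(-8) − (-16)·5)| = 431, so the area is 431/2.
The number of boundary lattice points is Σ gcd(|Δx|,|Δy|) = gcd(1,1) + gcd(1,12) + gcd(8,9) + gcd(11,9) + gcd(19,13) = 1+1+1+1+1 = 5.
Pick's theorem gives I = A − B/2 + 1 = 431/2 − 5/2 + 1 = 214, so the closed region contains I + B = 214 + 5 = 219 lattice points.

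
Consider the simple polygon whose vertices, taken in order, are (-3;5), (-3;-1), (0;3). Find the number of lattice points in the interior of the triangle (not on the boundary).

6

By the shoelace formula, twice the signed area is |((-3)·(-1) − (-3)·5) + ((-3)·3 − 0·(-1)) + (0·5 − (-3)·3)| = 18, so the area is 9.
The number of boundary lattice points is Σ gcd(|Δx|,|Δy|) = gcd(0,6) + gcd(3,4) + gcd(3,2) = 6+1+1 = 8.
Pick's theorem gives I = A − B/2 + 1 = 9 − 8/2 + 1 = 6.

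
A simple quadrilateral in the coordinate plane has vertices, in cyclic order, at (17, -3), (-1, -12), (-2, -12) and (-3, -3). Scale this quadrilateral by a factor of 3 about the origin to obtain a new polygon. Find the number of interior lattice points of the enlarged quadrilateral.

By the shoelace formula, twice the signed area is |[17·(-12) − (-1)·(-3)] + [(-1)·(-12) − (-2)·(-12)] + [(-2)·(-3) − (-3)·(-12)] + [(-3)·(-3) − 17·(-3)]| = 189, so the area is 94.5.
Along each edge there are gcd(|Δx|,|Δy|)+1 lattice points, so counting each shared vertex once the boundary has gcd(18,9) + gcd(1,0) + gcd(1,9) + gcd(20,0) = 9+1+1+20 = 31.
Scaling by 3 multiplies the area by 3² = 9 (so the new area is 1701/2) and multiplies the boundary lattice-point count by 3, giving 93.
By Pick's theorem, the interior count of the dilated polygon is 1701/2 − 93/2 + 1 = 805.

805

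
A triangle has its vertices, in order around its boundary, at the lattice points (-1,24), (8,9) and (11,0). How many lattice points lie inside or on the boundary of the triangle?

28

The shoelace formula gives twice the area as |[(-1)·9 − 8·24] + [8·0 − 11·9] + [11·24 − (-1)·0]| = 36, so the area is 18.
Along each edge there are gcd(|Δx|,|Δy|)+1 lattice points, so counting each shared vertex once the boundary has gcd(9,15) + gcd(3,9) + gcd(12,24) = 3+3+12 = 18.
Pick's theorem gives I = A − B/2 + 1 = 18 − 18/2 + 1 = 10, so the closed region contains I + B = 10 + 18 = 28 lattice points.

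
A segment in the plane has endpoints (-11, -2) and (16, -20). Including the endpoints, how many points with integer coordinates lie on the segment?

The number of lattice points on a segment between lattice points is gcd(|Δx|,|Δy|) + 1 = gcd(27,18) + 1 = 9 + 1 = 10.

10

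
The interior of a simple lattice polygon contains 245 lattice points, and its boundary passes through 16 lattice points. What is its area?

By Pick's theorem, A = I + B/2 − 1 = 245 + 16/2 − 1 = 252.

252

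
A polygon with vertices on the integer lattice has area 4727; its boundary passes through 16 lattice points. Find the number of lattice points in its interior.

From Pick's theorem, I = A − B/2 + 1 = 4727 − 16/2 + 1 = 4720.

4720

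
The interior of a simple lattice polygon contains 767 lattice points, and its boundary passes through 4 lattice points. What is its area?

By Pick's theorem, A = I + B/2 − 1 = 767 + 4/2 − 1 = 768.

768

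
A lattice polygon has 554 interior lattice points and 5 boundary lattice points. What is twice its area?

1111

Pick's theorem states A = I + B/2 − 1, so A = 554 + 5/2 − 1 = 1111/2.
Hence 2A = 1111.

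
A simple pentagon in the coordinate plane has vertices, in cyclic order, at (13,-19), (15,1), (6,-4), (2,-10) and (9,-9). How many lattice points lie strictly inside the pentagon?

By the shoelace formula, twice the signed area is |[13·1 − 15·(-19)] + [15·(-4) − 6·1] + [6·(-10) − 2·(-4)] + [2·(-9) − 9·(-10)] + [9·(-19) − 13·(-9)]| = 198, so the area is 99.
Along each edge there are gcd(|Δx|,|Δy|)+1 lattice points, so counting each shared vertex once the boundary has gcd(2,20) + gcd(9,5) + gcd(4,6) + gcd(7,1) + gcd(4,10) = 2+1+2+1+2 = 8.
Pick's theorem gives I = A − B/2 + 1 = 99 − 8/2 + 1 = 96.

96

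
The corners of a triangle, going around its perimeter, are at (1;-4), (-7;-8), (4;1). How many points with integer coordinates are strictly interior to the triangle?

The shoelace formula gives twice the area as |[1·(-8) − (-7)·(-4)] + [(-7)·1 − 4·(-8)] + [4·(-4) − 1·1]| = 28, so the area is 14.
Along each edge there are gcd(|Δx|,|Δy|)+1 lattice points, so counting each shared vertex once the boundary has gcd(8,4) + gcd(11,9) + gcd(3,5) = 4+1+1 = 6.
By Pick's theorem A = I + B/2 − 1, so I = 14 − 6/2 + 1 = 12.

12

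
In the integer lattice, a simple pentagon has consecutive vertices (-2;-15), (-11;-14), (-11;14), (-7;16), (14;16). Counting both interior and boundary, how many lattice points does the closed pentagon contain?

The shoelace formula gives twice the area as |[(-2)·(-14) − (-11)·(-15)] + [(-11)·14 − (-11)·(-14)] + [(-11)·16 − (-7)·14] + [(-7)·16 − 14·16] + [14·(-15) − (-2)·16]| = 1037, so the area is 518.5.
Summing gcd(|Δx|,|Δy|) over the edges gives the boundary count: gcd(9,1) + gcd(0,28) + gcd(4,2) + gcd(21,0) + gcd(16,31) = 1+28+2+21+1 = 53.
Pick's theorem gives I = A − B/2 + 1 = 518.5 − 53/2 + 1 = 493, so the closed region contains I + B = 493 + 53 = 546 lattice points.

546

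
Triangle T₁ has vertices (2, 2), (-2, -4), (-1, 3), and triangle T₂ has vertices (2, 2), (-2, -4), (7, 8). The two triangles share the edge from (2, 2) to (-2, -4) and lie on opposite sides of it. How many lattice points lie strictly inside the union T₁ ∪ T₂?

The union is the simple quadrilateral with vertices (2, 2), (-1, 3), (-2, -4), (7, 8) in order.
The shoelace formula gives twice the area as |[2·3 − (-1)·2] + [(-1)·(-4) − (-2)·3] + [(-2)·8 − 7·(-4)] + [7·2 − 2·8]| = 28, so the area is 14.
Summing gcd(|Δx|,|Δy|) over the edges gives the boundary count: gcd(3,1) + gcd(1,7) + gcd(9,12) + gcd(5,6) = 1+1+3+1 = 6.
By Pick's theorem I = A − B/2 + 1 = 14 − 6/2 + 1 = 12.

12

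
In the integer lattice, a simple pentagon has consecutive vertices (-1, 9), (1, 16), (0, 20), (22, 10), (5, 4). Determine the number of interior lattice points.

By the shoelace formula, twice the signed area is |((-1)·16 − 1·9) + (1·20 − 0·16) + (0·10 − 22·20) + (22·4 − 5·10) + (5·9 − (-1)·4)| = 358, so the area is 179.
Summing gcd(|Δx|,|Δy|) over the edges gives the boundary count: gcd(2,7) + gcd(1,4) + gcd(22,10) + gcd(17,6) + gcd(6,5) = 1+1+2+1+1 = 6.
Pick's theorem gives I = A − B/2 + 1 = 179 − 6/2 + 1 = 177.

177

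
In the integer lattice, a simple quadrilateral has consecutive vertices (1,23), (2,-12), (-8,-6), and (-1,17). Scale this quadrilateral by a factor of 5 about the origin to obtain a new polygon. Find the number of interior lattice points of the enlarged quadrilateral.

4336

By the shoelace formula, twice the signed area is |[1·(-12) − 2·23] + [2·(-6) − (-8)·(-12)] + [(-8)·17 − (-1)·(-6)] + [(-1)·23 − 1·17]| = 348, so the area is 174.
Along each edge there are gcd(|Δx|,|Δy|)+1 lattice points, so counting each shared vertex once the boundary has gcd(1,35) + gcd(10,6) + gcd(7,23) + gcd(2,6) = 1+2+1+2 = 6.
Scaling by 5 multiplies the area by 5² = 25 (so the new area is 4350) and multiplies the boundary lattice-point count by 5, giving 30.
By Pick's theorem, the interior count of the dilated polygon is 4350 − 30/2 + 1 = 4336.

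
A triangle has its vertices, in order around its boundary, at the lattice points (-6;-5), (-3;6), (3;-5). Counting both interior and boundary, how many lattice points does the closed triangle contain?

By the shoelace formula, twice the signed area is |((-6)·6 − (-3)·(-5)) + ((-3)·(-5) − 3·6) + (3·(-5) − (-6)·(-5))| = 99, so the area is 99/2.
Summing gcd(|Δx|,|Δy|) over the edges gives the boundary count: gcd(3,11) + gcd(6,11) + gcd(9,0) = 1+1+9 = 11.
Pick's theorem gives I = A − B/2 + 1 = 99/2 − 11/2 + 1 = 45, so the closed region contains I + B = 45 + 11 = 56 lattice points.

56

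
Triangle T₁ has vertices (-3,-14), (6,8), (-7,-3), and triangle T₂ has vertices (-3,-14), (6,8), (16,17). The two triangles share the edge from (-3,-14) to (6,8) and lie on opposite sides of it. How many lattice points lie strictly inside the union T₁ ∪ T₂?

162

The union is the simple quadrilateral with vertices (-3,-14), (-7,-3), (6,8), (16,17) in order.
The shoelace formula gives twice the area as |((-3)·(-3) − (-7)·(-14)) + ((-7)·8 − 6·(-3)) + (6·17 − 16·8) + (16·(-14) − (-3)·17)| = 326, so the area is 163.
The number of boundary lattice points is Σ gcd(|Δx|,|Δy|) = gcd(4,11) + gcd(13,11) + gcd(10,9) + gcd(19,31) = 1+1+1+1 = 4.
By Pick's theorem I = A − B/2 + 1 = 163 − 4/2 + 1 = 162.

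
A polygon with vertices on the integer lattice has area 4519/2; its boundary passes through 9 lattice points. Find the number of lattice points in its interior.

From Pick's theorem, I = A − B/2 + 1 = 4519/2 − 9/2 + 1 = 2256.

2256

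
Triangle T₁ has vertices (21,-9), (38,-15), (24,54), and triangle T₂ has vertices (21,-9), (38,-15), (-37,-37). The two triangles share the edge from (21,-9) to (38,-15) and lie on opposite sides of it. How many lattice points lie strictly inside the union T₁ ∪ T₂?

954

The union is the simple quadrilateral with vertices (21,-9), (24,54), (38,-15), (-37,-37) in order.
The shoelace formula gives twice the area as |(21·54 − 24·(-9)) + (24·(-15) − 38·54) + (38·(-37) − (-37)·(-15)) + ((-37)·(-9) − 21·(-37))| = 1913, so the area is 956.5.
Along each edge there are gcd(|Δx|,|Δy|)+1 lattice points, so counting each shared vertex once the boundary has gcd(3,63) + gcd(14,69) + gcd(75,22) + gcd(58,28) = 3+1+1+2 = 7.
By Pick's theorem I = A − B/2 + 1 = 956.5 − 7/2 + 1 = 954.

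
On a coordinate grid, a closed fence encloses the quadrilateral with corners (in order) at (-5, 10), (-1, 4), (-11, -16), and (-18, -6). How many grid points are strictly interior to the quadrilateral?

185

By the shoelace formula, twice the signed area is |[(-5)·4 − (-1)·10] + [(-1)·(-16) − (-11)·4] + [(-11)·(-6) − (-18)·(-16)] + [(-18)·10 − (-5)·(-6)]| = 382, so the area is 191.
The number of boundary lattice points is Σ gcd(|Δx|,|Δy|) = gcd(4,6) + gcd(10,20) + gcd(7,10) + gcd(13,16) = 2+10+1+1 = 14.
By Pick's theorem A = I + B/2 − 1, so I = 191 − 14/2 + 1 = 185.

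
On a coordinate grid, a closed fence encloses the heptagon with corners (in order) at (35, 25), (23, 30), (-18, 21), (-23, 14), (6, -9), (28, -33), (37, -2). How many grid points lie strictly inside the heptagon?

2030

Using the shoelace formula, 2A = |[35·30 − 23·25] + [23·21 − (-18)·30] + [(-18)·14 − (-23)·21] + [(-23)·(-9) − 6·14] + [6·(-33) − 28·(-9)] + [28·(-2) − 37·(-33)] + [37·25 − 35·(-2)]| = 4066, so the area is 2033.
Summing gcd(|Δx|,|Δy|) over the edges gives the boundary count: gcd(12,5) + gcd(41,9) + gcd(5,7) + gcd(29,23) + gcd(22,24) + gcd(9,31) + gcd(2,27) = 1+1+1+1+2+1+1 = 8.
By Pick's theorem A = I + B/2 − 1, so I = 2033 − 8/2 + 1 = 2030.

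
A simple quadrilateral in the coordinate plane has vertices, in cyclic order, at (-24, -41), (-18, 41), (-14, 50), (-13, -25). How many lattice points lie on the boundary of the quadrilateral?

5

The number of boundary lattice points is Σ gcd(|Δx|,|Δy|) = gcd(6,82) + gcd(4,9) + gcd(1,75) + gcd(11,16) = 2+1+1+1 = 5.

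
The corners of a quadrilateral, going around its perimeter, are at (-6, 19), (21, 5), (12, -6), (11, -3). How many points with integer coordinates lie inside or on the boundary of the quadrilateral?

200

Using the shoelace formula, 2A = |((-6)·5 − 21·19) + (21·(-6) − 12·5) + (12·(-3) − 11·(-6)) + (11·19 − (-6)·(-3))| = 394, so the area is 197.
The number of boundary lattice points is Σ gcd(|Δx|,|Δy|) = gcd(27,14) + gcd(9,11) + gcd(1,3) + gcd(17,22) = 1+1+1+1 = 4.
Pick's theorem gives I = A − B/2 + 1 = 197 − 4/2 + 1 = 196, so the closed region contains I + B = 196 + 4 = 200 lattice points.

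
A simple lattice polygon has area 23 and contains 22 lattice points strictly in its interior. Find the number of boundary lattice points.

Pick's theorem gives A = I + B/2 − 1, so B = 2(A − I + 1) = 2(23 − 22 + 1) = 4.

4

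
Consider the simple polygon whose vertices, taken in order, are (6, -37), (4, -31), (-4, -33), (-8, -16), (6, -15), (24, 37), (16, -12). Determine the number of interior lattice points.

542

By the shoelace formula, twice the signed area is |(6·(-31) − 4·(-37)) + (4·(-33) − (-4)·(-31)) + ((-4)·(-16) − (-8)·(-33)) + ((-8)·(-15) − 6·(-16)) + (6·37 − 24·(-15)) + (24·(-12) − 16·37) + (16·(-37) − 6·(-12))| = 1096, so the area is 548.
Along each edge there are gcd(|Δx|,|Δy|)+1 lattice points, so counting each shared vertex once the boundary has gcd(2,6) + gcd(8,2) + gcd(4,17) + gcd(14,1) + gcd(18,52) + gcd(8,49) + gcd(10,25) = 2+2+1+1+2+1+5 = 14.
Pick's theorem gives I = A − B/2 + 1 = 548 − 14/2 + 1 = 542.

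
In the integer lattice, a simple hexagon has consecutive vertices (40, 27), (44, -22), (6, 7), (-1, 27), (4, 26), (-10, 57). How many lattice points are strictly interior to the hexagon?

By the shoelace formula, twice the signed area is |[40·(-22) − 44·27] + [44·7 − 6·(-22)] + [6·27 − (-1)·7] + [(-1)·26 − 4·27] + [4·57 − (-10)·26] + [(-10)·27 − 40·57]| = 3655, so the area is 1827.5.
The number of boundary lattice points is Σ gcd(|Δx|,|Δy|) = gcd(4,49) + gcd(38,29) + gcd(7,20) + gcd(5,1) + gcd(14,31) + gcd(50,30) = 1+1+1+1+1+10 = 15.
By Pick's theorem A = I + B/2 − 1, so I = 1827.5 − 15/2 + 1 = 1821.

1821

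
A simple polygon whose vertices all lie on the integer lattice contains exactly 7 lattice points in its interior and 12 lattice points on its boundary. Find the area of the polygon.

12

By Pick's theorem, A = I + B/2 − 1 = 7 + 12/2 − 1 = 12.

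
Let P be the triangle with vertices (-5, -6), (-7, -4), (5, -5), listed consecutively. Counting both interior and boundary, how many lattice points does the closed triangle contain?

Using the shoelace formula, 2A = |((-5)·(-4) − (-7)·(-6)) + ((-7)·(-5) − 5·(-4)) + (5·(-6) − (-5)·(-5))| = 22, so the area is 11.
Along each edge there are gcd(|Δx|,|Δy|)+1 lattice points, so counting each shared vertex once the boundary has gcd(2,2) + gcd(12,1) + gcd(10,1) = 2+1+1 = 4.
Pick's theorem gives I = A − B/2 + 1 = 11 − 4/2 + 1 = 10, so the closed region contains I + B = 10 + 4 = 14 lattice points.

14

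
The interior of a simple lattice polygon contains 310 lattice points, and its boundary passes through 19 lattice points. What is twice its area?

637

Pick's theorem states A = I + B/2 − 1, so A = 310 + 19/2 − 1 = 637/2.
Hence 2A = 637.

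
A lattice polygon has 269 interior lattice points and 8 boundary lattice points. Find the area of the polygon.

272

Pick's theorem states A = I + B/2 − 1, so A = 269 + 8/2 − 1 = 272.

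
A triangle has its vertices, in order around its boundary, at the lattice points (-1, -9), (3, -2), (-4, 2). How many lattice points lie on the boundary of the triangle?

The number of boundary lattice points is Σ gcd(|Δx|,|Δy|) = gcd(4,7) + gcd(7,4) + gcd(3,11) = 1+1+1 = 3.

3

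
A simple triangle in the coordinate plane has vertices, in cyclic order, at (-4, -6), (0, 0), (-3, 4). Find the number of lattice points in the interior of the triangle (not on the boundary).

16

The shoelace formula gives twice the area as |((-4)·0 − 0·(-6)) + (0·4 − (-3)·0) + ((-3)·(-6) − (-4)·4)| = 34, so the area is 17.
Along each edge there are gcd(|Δx|,|Δy|)+1 lattice points, so counting each shared vertex once the boundary has gcd(4,6) + gcd(3,4) + gcd(1,10) = 2+1+1 = 4.
By Pick's theorem A = I + B/2 − 1, so I = 17 − 4/2 + 1 = 16.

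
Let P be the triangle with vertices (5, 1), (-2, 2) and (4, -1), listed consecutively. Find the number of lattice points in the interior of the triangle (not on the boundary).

6

By the shoelace formula, twice the signed area is |(5·2 − (-2)·1) + ((-2)·(-1) − 4·2) + (4·1 − 5·(-1))| = 15, so the area is 7.5.
Along each edge there are gcd(|Δx|,|Δy|)+1 lattice points, so counting each shared vertex once the boundary has gcd(7,1) + gcd(6,3) + gcd(1,2) = 1+3+1 = 5.
Pick's theorem gives I = A − B/2 + 1 = 7.5 − 5/2 + 1 = 6.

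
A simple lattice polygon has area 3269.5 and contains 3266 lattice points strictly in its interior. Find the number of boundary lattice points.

Pick's theorem gives A = I + B/2 − 1, so B = 2(A − I + 1) = 2(3269.5 − 3266 + 1) = 9.

9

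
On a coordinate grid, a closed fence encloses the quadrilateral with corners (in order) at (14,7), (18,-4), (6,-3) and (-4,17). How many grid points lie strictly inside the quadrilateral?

The shoelace formula gives twice the area as |[14·(-4) − 18·7] + [18·(-3) − 6·(-4)] + [6·17 − (-4)·(-3)] + [(-4)·7 − 14·17]| = 388, so the area is 194.
Summing gcd(|Δx|,|Δy|) over the edges gives the boundary count: gcd(4,11) + gcd(12,1) + gcd(10,20) + gcd(18,10) = 1+1+10+2 = 14.
Pick's theorem gives I = A − B/2 + 1 = 194 − 14/2 + 1 = 188.

188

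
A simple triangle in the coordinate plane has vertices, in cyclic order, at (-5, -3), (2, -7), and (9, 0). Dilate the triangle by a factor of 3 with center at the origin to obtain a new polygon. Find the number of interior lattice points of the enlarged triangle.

334

The shoelace formula gives twice the area as |[(-5)·(-7) − 2·(-3)] + [2·0 − 9·(-7)] + [9·(-3) − (-5)·0]| = 77, so the area is 38.5.
The number of boundary lattice points is Σ gcd(|Δx|,|Δy|) = gcd(7,4) + gcd(7,7) + gcd(14,3) = 1+7+1 = 9.
Scaling by 3 multiplies the area by 3² = 9 (so the new area is 346.5) and multiplies the boundary lattice-point count by 3, giving 27.
By Pick's theorem, the interior count of the dilated polygon is 346.5 − 27/2 + 1 = 334.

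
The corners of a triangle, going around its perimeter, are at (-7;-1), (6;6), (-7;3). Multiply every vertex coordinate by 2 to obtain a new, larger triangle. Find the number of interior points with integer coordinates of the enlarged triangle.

Using the shoelace formula, 2A = |[(-7)·6 − 6·(-1)] + [6·3 − (-7)·6] + [(-7)·(-1) − (-7)·3]| = 52, so the area is 26.
Summing gcd(|Δx|,|Δy|) over the edges gives the boundary count: gcd(13,7) + gcd(13,3) + gcd(0,4) = 1+1+4 = 6.
Scaling by 2 multiplies the area by 2² = 4 (so the new area is 104) and multiplies the boundary lattice-point count by 2, giving 12.
By Pick's theorem, the interior count of the dilated polygon is 104 − 12/2 + 1 = 99.

99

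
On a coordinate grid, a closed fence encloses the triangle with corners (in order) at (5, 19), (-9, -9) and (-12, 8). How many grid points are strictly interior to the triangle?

By the shoelace formula, twice the signed area is |[5·(-9) − (-9)·19] + [(-9)·8 − (-12)·(-9)] + [(-12)·19 − 5·8]| = 322, so the area is 161.
Summing gcd(|Δx|,|Δy|) over the edges gives the boundary count: gcd(14,28) + gcd(3,17) + gcd(17,11) = 14+1+1 = 16.
Pick's theorem gives I = A − B/2 + 1 = 161 − 16/2 + 1 = 154.

154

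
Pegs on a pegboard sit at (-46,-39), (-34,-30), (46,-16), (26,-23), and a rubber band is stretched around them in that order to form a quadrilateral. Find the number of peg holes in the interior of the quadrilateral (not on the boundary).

The shoelace formula gives twice the area as |[(-46)·(-30) − (-34)·(-39)] + [(-34)·(-16) − 46·(-30)] + [46·(-23) − 26·(-16)] + [26·(-39) − (-46)·(-23)]| = 736, so the area is 368.
Summing gcd(|Δx|,|Δy|) over the edges gives the boundary count: gcd(12,9) + gcd(80,14) + gcd(20,7) + gcd(72,16) = 3+2+1+8 = 14.
Pick's theorem gives I = A − B/2 + 1 = 368 − 14/2 + 1 = 362.

362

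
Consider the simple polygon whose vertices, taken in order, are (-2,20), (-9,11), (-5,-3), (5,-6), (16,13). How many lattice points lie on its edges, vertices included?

Summing gcd(|Δx|,|Δy|) over the edges gives the boundary count: gcd(7,9) + gcd(4,14) + gcd(10,3) + gcd(11,19) + gcd(18,7) = 1+2+1+1+1 = 6.

6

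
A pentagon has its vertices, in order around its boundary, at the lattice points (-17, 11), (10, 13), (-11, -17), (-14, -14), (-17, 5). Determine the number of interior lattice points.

420

Using the shoelace formula, 2A = |[(-17)·13 − 10·11] + [10·(-17) − (-11)·13] + [(-11)·(-14) − (-14)·(-17)] + [(-14)·5 − (-17)·(-14)] + [(-17)·11 − (-17)·5]| = 852, so the area is 426.
The number of boundary lattice points is Σ gcd(|Δx|,|Δy|) = gcd(27,2) + gcd(21,30) + gcd(3,3) + gcd(3,19) + gcd(0,6) = 1+3+3+1+6 = 14.
By Pick's theorem A = I + B/2 − 1, so I = 426 − 14/2 + 1 = 420.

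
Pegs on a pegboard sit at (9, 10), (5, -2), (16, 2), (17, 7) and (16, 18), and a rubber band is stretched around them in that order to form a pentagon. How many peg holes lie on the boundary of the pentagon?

8

Summing gcd(|Δx|,|Δy|) over the edges gives the boundary count: gcd(4,12) + gcd(11,4) + gcd(1,5) + gcd(1,11) + gcd(7,8) = 4+1+1+1+1 = 8.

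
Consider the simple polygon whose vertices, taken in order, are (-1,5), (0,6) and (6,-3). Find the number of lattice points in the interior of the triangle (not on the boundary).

6

The shoelace formula gives twice the area as |[(-1)·6 − 0·5] + [0·(-3) − 6·6] + [6·5 − (-1)·(-3)]| = 15, so the area is 7.5.
Along each edge there are gcd(|Δx|,|Δy|)+1 lattice points, so counting each shared vertex once the boundary has gcd(1,1) + gcd(6,9) + gcd(7,8) = 1+3+1 = 5.
By Pick's theorem A = I + B/2 − 1, so I = 7.5 − 5/2 + 1 = 6.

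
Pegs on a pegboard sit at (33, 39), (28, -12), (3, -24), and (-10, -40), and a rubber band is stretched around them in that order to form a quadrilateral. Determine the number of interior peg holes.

The shoelace formula gives twice the area as |(33·(-12) − 28·39) + (28·(-24) − 3·(-12)) + (3·(-40) − (-10)·(-24)) + ((-10)·39 − 33·(-40))| = 1554, so the area is 777.
Along each edge there are gcd(|Δx|,|Δy|)+1 lattice points, so counting each shared vertex once the boundary has gcd(5,51) + gcd(25,12) + gcd(13,16) + gcd(43,79) = 1+1+1+1 = 4.
Pick's theorem gives I = A − B/2 + 1 = 777 − 4/2 + 1 = 776.

776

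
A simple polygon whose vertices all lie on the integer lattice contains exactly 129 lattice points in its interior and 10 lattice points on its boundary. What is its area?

133

By Pick's theorem, A = I + B/2 − 1 = 129 + 10/2 − 1 = 133.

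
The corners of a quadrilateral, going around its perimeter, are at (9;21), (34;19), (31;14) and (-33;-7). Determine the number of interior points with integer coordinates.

By the shoelace formula, twice the signed area is |(9·19 − 34·21) + (34·14 − 31·19) + (31·(-7) − (-33)·14) + ((-33)·21 − 9·(-7))| = 1041, so the area is 1041/2.
Along each edge there are gcd(|Δx|,|Δy|)+1 lattice points, so counting each shared vertex once the boundary has gcd(25,2) + gcd(3,5) + gcd(64,21) + gcd(42,28) = 1+1+1+14 = 17.
By Pick's theorem A = I + B/2 − 1, so I = 1041/2 − 17/2 + 1 = 513.

513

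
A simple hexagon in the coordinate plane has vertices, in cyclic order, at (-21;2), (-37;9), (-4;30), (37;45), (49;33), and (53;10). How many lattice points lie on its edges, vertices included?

The number of boundary lattice points is Σ gcd(|Δx|,|Δy|) = gcd(16,7) + gcd(33,21) + gcd(41,15) + gcd(12,12) + gcd(4,23) + gcd(74,8) = 1+3+1+12+1+2 = 20.

20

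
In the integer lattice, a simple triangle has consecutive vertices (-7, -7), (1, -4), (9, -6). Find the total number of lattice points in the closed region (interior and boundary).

By the shoelace formula, twice the signed area is |((-7)·(-4) − 1·(-7)) + (1·(-6) − 9·(-4)) + (9·(-7) − (-7)·(-6))| = 40, so the area is 20.
Along each edge there are gcd(|Δx|,|Δy|)+1 lattice points, so counting each shared vertex once the boundary has gcd(8,3) + gcd(8,2) + gcd(16,1) = 1+2+1 = 4.
Pick's theorem gives I = A − B/2 + 1 = 20 − 4/2 + 1 = 19, so the closed region contains I + B = 19 + 4 = 23 lattice points.

23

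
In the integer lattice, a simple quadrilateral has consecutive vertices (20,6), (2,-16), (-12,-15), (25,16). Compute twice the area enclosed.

541

The shoelace formula gives twice the area as |(20·(-16) − 2·6) + (2·(-15) − (-12)·(-16)) + ((-12)·16 − 25·(-15)) + (25·6 − 20·16)| = 541, so the area is 541/2.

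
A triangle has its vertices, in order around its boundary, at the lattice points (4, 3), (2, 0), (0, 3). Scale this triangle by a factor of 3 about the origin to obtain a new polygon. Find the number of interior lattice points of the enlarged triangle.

46

Using the shoelace formula, 2A = |[4·0 − 2·3] + [2·3 − 0·0] + [0·3 − 4·3]| = 12, so the area is 6.
Along each edge there are gcd(|Δx|,|Δy|)+1 lattice points, so counting each shared vertex once the boundary has gcd(2,3) + gcd(2,3) + gcd(4,0) = 1+1+4 = 6.
Scaling by 3 multiplies the area by 3² = 9 (so the new area is 54) and multiplies the boundary lattice-point count by 3, giving 18.
By Pick's theorem, the interior count of the dilated polygon is 54 − 18/2 + 1 = 46.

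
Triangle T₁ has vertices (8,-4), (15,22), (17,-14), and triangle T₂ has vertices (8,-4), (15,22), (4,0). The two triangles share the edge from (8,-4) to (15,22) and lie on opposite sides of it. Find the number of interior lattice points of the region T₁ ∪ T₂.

210

The union is the simple quadrilateral with vertices (8,-4), (17,-14), (15,22), (4,0) in order.
By the shoelace formula, twice the signed area is |(8·(-14) − 17·(-4)) + (17·22 − 15·(-14)) + (15·0 − 4·22) + (4·(-4) − 8·0)| = 436, so the area is 218.
The number of boundary lattice points is Σ gcd(|Δx|,|Δy|) = gcd(9,10) + gcd(2,36) + gcd(11,22) + gcd(4,4) = 1+2+11+4 = 18.
By Pick's theorem I = A − B/2 + 1 = 218 − 18/2 + 1 = 210.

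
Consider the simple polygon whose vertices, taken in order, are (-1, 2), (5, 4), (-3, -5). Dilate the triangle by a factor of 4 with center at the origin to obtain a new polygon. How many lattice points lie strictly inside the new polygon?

297

The shoelace formula gives twice the area as |[(-1)·4 − 5·2] + [5·(-5) − (-3)·4] + [(-3)·2 − (-1)·(-5)]| = 38, so the area is 19.
Along each edge there are gcd(|Δx|,|Δy|)+1 lattice points, so counting each shared vertex once the boundary has gcd(6,2) + gcd(8,9) + gcd(2,7) = 2+1+1 = 4.
Scaling by 4 multiplies the area by 4² = 16 (so the new area is 304) and multiplies the boundary lattice-point count by 4, giving 16.
By Pick's theorem, the interior count of the dilated polygon is 304 − 16/2 + 1 = 297.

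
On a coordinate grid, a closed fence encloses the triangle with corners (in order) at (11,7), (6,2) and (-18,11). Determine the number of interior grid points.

79

Using the shoelace formula, 2A = |(11·2 − 6·7) + (6·11 − (-18)·2) + ((-18)·7 − 11·11)| = 165, so the area is 82.5.
Along each edge there are gcd(|Δx|,|Δy|)+1 lattice points, so counting each shared vertex once the boundary has gcd(5,5) + gcd(24,9) + gcd(29,4) = 5+3+1 = 9.
Pick's theorem gives I = A − B/2 + 1 = 82.5 − 9/2 + 1 = 79.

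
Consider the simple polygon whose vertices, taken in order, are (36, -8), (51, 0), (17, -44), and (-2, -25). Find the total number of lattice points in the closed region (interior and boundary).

Using the shoelace formula, 2A = |(36·0 − 51·(-8)) + (51·(-44) − 17·0) + (17·(-25) − (-2)·(-44)) + ((-2)·(-8) − 36·(-25))| = 1433, so the area is 1433/2.
The number of boundary lattice points is Σ gcd(|Δx|,|Δy|) = gcd(15,8) + gcd(34,44) + gcd(19,19) + gcd(38,17) = 1+2+19+1 = 23.
Pick's theorem gives I = A − B/2 + 1 = 1433/2 − 23/2 + 1 = 706, so the closed region contains I + B = 706 + 23 = 729 lattice points.

729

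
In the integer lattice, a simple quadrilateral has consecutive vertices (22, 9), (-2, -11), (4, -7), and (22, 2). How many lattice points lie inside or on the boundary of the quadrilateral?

The shoelace formula gives twice the area as |[22·(-11) − (-2)·9] + [(-2)·(-7) − 4·(-11)] + [4·2 − 22·(-7)] + [22·9 − 22·2]| = 150, so the area is 75.
The number of boundary lattice points is Σ gcd(|Δx|,|Δy|) = gcd(24,20) + gcd(6,4) + gcd(18,9) + gcd(0,7) = 4+2+9+7 = 22.
Pick's theorem gives I = A − B/2 + 1 = 75 − 22/2 + 1 = 65, so the closed region contains I + B = 65 + 22 = 87 lattice points.

87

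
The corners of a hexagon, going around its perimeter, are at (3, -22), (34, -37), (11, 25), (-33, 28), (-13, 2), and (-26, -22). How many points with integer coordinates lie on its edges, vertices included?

Along each edge there are gcd(|Δx|,|Δy|)+1 lattice points, so counting each shared vertex once the boundary has gcd(31,15) + gcd(23,62) + gcd(44,3) + gcd(20,26) + gcd(13,24) + gcd(29,0) = 1+1+1+2+1+29 = 35.

35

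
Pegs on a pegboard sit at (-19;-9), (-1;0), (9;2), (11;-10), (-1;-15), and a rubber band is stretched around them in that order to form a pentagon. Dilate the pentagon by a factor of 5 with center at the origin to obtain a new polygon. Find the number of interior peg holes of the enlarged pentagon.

7126

The shoelace formula gives twice the area as |[(-19)·0 − (-1)·(-9)] + [(-1)·2 − 9·0] + [9·(-10) − 11·2] + [11·(-15) − (-1)·(-10)] + [(-1)·(-9) − (-19)·(-15)]| = 574, so the area is 287.
The number of boundary lattice points is Σ gcd(|Δx|,|Δy|) = gcd(18,9) + gcd(10,2) + gcd(2,12) + gcd(12,5) + gcd(18,6) = 9+2+2+1+6 = 20.
Scaling by 5 multiplies the area by 5² = 25 (so the new area is 7175) and multiplies the boundary lattice-point count by 5, giving 100.
By Pick's theorem, the interior count of the dilated polygon is 7175 − 100/2 + 1 = 7126.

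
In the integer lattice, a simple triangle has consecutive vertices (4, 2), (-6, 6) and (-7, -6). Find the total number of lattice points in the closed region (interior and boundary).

65

By the shoelace formula, twice the signed area is |(4·6 − (-6)·2) + ((-6)·(-6) − (-7)·6) + ((-7)·2 − 4·(-6))| = 124, so the area is 62.
Summing gcd(|Δx|,|Δy|) over the edges gives the boundary count: gcd(10,4) + gcd(1,12) + gcd(11,8) = 2+1+1 = 4.
Pick's theorem gives I = A − B/2 + 1 = 62 − 4/2 + 1 = 61, so the closed region contains I + B = 61 + 4 = 65 lattice points.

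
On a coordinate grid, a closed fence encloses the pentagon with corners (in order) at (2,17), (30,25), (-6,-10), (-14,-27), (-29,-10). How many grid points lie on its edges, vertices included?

The number of boundary lattice points is Σ gcd(|Δx|,|Δy|) = gcd(28,8) + gcd(36,35) + gcd(8,17) + gcd(15,17) + gcd(31,27) = 4+1+1+1+1 = 8.

8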